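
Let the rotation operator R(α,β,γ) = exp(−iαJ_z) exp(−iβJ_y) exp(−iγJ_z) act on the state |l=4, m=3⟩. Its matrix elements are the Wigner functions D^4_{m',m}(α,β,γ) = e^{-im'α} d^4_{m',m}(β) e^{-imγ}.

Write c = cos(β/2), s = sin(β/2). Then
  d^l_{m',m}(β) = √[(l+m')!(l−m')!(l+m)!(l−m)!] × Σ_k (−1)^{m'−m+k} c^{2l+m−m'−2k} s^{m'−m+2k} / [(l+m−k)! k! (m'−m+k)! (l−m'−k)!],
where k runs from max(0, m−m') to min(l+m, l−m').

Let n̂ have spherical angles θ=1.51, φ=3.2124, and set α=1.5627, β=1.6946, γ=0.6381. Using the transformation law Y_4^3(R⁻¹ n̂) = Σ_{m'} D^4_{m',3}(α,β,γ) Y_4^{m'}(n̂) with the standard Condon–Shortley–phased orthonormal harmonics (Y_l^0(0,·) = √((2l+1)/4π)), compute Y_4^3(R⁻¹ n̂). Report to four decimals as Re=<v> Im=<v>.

Re=-0.1040 Im=0.0201

Need the full column D^4_{m',3} for m'=−4..4 at α=1.5627, β=1.6946, γ=0.6381.
cos(β/2)=0.662009, sin(β/2)=0.749496
d^4_{-4,3}: single k=7 term ⇒ +0.248767;  D = -0.091322-0.231399i
d^4_{-3,3}: k∈[6..7] ⇒ +0.543802 -0.099576 = +0.444227;  D = -0.414518+0.159725i
d^4_{-2,3}: k∈[5..6] ⇒ +0.770235 -0.329088 = +0.441147;  D = +0.155279+0.412915i
d^4_{-1,3}: k∈[4..5] ⇒ +0.801774 -0.616614 = +0.185160;  D = +0.173832-0.063769i
d^4_{0,3}: k∈[3..4] ⇒ +0.633420 -0.811899 = -0.178479;  D = +0.060110+0.168052i
d^4_{1,3}: k∈[2..3] ⇒ +0.375312 -0.801774 = -0.426461;  D = +0.402697-0.140371i
d^4_{2,3}: k∈[1..2] ⇒ +0.156272 -0.600915 = -0.444643;  D = -0.142952-0.421037i
d^4_{3,3}: k∈[0..1] ⇒ +0.036890 -0.330994 = -0.294104;  D = -0.279246+0.092296i
d^4_{4,3}: single k=0 term ⇒ -0.118131;  D = +0.036163+0.112459i
Y_4^{m'}(θ=1.51,φ=3.2124) and Σ D·Y over m':
  (-0.0913-0.2314i)·(+0.4218-0.1228i)  (-0.4145+0.1597i)·(-0.0739+0.0159i)  (+0.1553+0.4129i)·(-0.3214+0.0458i)  (+0.1738-0.0638i)·(+0.0851-0.0060i)  (+0.0601+0.1681i)·(+0.3057+0.0000i)  (+0.4027-0.1404i)·(-0.0851-0.0060i)  (-0.1430-0.4210i)·(-0.3214-0.0458i)  (-0.2792+0.0923i)·(+0.0739+0.0159i)  (+0.0362+0.1125i)·(+0.4218+0.1228i)
Y_4^3(R⁻¹ n̂) = -0.104010+0.020127i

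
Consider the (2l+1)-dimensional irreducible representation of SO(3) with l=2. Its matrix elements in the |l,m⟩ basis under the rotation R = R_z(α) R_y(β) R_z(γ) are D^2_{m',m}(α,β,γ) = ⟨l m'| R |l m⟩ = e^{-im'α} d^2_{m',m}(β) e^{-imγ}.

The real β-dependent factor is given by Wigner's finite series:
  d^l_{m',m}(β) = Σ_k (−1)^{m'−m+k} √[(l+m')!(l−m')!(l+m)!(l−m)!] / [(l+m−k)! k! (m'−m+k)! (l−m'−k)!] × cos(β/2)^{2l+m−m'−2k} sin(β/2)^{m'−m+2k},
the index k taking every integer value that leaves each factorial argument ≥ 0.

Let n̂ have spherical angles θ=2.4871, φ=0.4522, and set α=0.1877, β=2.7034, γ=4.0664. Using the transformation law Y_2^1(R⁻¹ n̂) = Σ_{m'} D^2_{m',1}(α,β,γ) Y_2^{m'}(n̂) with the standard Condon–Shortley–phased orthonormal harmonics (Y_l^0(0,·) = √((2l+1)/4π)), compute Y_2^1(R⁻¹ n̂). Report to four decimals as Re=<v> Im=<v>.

Re=0.0070 Im=0.1883

Need the full column D^2_{m',1} for m'=−2..2 at α=0.1877, β=2.7034, γ=4.0664.
cos(β/2)=0.217348, sin(β/2)=0.976094
d^2_{-2,1}: single k=3 term ⇒ +0.404259;  D = -0.344766+0.211097i
d^2_{-1,1}: k∈[2..3] ⇒ +0.135025 -0.907752 = -0.772726;  D = +0.572139-0.519387i
d^2_{0,1}: k∈[1..2] ⇒ +0.024549 -0.495115 = -0.470566;  D = +0.283275-0.375749i
d^2_{1,1}: k∈[0..1] ⇒ +0.002232 -0.135025 = -0.132794;  D = +0.058750-0.119091i
d^2_{2,1}: single k=0 term ⇒ -0.020044;  D = +0.005358-0.019315i
Y_2^{m'}(θ=2.4871,φ=0.4522) and Σ D·Y over m':
  (-0.3448+0.2111i)·(+0.0885-0.1125i)  (+0.5721-0.5194i)·(-0.3356+0.1630i)  (+0.2833-0.3757i)·(+0.2801+0.0000i)  (+0.0587-0.1191i)·(+0.3356+0.1630i)  (+0.0054-0.0193i)·(+0.0885+0.1125i)
Y_2^1(R⁻¹ n̂) = +0.007044+0.188299i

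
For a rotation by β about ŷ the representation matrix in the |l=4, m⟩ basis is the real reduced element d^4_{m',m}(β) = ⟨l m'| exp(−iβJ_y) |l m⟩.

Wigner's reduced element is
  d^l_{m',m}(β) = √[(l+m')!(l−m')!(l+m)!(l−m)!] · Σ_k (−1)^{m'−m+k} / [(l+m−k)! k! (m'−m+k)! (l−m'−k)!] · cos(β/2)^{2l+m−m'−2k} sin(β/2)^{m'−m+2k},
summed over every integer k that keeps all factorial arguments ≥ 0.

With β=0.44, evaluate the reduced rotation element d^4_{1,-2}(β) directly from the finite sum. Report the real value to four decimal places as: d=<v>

d=-0.1204

d^4_{1,-2}(β=0.44) via Wigner's sum:
With c≡cos(β/2)=0.975897 and s≡sin(β/2)=0.218230, N=[120·6·2·720]^{1/2}=1018.233765
k∈{0,1,2} keeps every argument non-negative
  k=0: (−1)^3·1018.2338/(72)·0.9759^5·0.2182^3 = -0.130100
  k=1: (−1)^4·1018.2338/(48)·0.9759^3·0.2182^5 = +0.009759
  k=2: (−1)^5·1018.2338/(240)·0.9759^1·0.2182^7 = -0.000098
d^4_{1,-2}(0.44) = -0.130100 +0.009759 -0.000098 = -0.120439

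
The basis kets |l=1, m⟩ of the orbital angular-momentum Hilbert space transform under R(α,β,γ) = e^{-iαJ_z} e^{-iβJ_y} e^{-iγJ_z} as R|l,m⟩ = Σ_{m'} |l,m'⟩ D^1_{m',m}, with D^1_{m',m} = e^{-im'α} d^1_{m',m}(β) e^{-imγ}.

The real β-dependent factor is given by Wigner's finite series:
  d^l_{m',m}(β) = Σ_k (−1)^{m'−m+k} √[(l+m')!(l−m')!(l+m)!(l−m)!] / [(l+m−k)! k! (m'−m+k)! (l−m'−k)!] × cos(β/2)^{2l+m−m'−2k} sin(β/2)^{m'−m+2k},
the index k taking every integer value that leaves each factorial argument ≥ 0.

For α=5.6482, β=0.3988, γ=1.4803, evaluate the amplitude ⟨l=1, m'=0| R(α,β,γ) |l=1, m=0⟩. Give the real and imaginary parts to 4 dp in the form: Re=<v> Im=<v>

D^1_{0,0}(5.6482,0.3988,1.4803) = e^{-i·0·5.6482}·d^1_{0,0}(0.3988)·e^{-i·0·1.4803}. Compute d first:
Half-angle: c=0.980186, s=0.198081. N=√(1·1·1·1)=1.000000
The bounds max(0,m−m')=0 and min(l+m,l−m')=1 give 2 terms
  k=0: (−1)^0·1.0000/(1)·0.9802^2·0.1981^0 = +0.960764
  k=1: (−1)^1·1.0000/(1)·0.9802^0·0.1981^2 = -0.039236
d^1_{0,0}(0.3988) = +0.960764 -0.039236 = +0.921528
Phases: e^{-i·(0)·5.6482}=+1.000000+0.000000i, e^{-i·(0)·1.4803}=+1.000000+0.000000i ⇒ D=+0.921528+0.000000i

Re=0.9215 Im=0.0000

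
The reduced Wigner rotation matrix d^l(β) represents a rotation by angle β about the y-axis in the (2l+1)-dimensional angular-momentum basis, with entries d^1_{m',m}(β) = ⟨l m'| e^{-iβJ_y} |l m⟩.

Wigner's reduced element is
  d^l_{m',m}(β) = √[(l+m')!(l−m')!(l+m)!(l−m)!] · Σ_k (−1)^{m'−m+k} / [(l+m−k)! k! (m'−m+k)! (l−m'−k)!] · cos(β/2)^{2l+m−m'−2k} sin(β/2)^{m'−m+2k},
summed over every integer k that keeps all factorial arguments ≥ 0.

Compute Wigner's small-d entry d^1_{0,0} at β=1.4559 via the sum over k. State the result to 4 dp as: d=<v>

d^1_{0,0}(β=1.4559) via Wigner's sum:
c=cos(1.4559/2)=0.746540, s=sin(1.4559/2)=0.665341; N=√[1·1·1·1]=1.000000
k: max(0,(0)−(0))=0 … min(1+(0),1−(0))=1
  k=0: (−1)^0·1.0000/(1)·0.7465^2·0.6653^0 = +0.557322
  k=1: (−1)^1·1.0000/(1)·0.7465^0·0.6653^2 = -0.442678
d^1_{0,0}(1.4559) = +0.557322 -0.442678 = +0.114644

d=0.1146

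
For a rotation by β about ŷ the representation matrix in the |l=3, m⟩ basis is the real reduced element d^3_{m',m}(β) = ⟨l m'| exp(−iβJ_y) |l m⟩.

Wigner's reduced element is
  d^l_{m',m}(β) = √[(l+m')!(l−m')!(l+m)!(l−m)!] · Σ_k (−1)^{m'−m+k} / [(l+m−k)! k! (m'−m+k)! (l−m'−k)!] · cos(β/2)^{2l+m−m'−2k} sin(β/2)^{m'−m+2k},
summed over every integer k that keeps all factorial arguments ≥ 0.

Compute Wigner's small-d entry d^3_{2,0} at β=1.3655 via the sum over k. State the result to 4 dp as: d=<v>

d^3_{2,0}(β=1.3655) via Wigner's sum:
Half-angle: c=0.775841, s=0.630929. N=√(120·1·6·6)=65.726707
The bounds max(0,m−m')=0 and min(l+m,l−m')=1 give 2 terms
  k=0: (−1)^2·65.7267/(12)·0.7758^4·0.6309^2 = +0.789972
  k=1: (−1)^3·65.7267/(12)·0.7758^2·0.6309^4 = -0.522429
d^3_{2,0}(1.3655) = +0.789972 -0.522429 = +0.267542

d=0.2675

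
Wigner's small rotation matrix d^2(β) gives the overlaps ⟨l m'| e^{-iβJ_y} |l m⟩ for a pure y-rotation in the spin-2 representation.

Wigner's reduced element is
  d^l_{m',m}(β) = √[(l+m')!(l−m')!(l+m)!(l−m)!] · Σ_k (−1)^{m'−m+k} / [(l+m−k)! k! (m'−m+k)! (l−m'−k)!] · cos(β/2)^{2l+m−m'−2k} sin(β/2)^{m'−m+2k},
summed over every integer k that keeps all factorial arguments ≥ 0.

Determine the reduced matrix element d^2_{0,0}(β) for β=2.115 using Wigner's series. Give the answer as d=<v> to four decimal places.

d=-0.0979

d^2_{0,0}(β=2.115) via Wigner's sum:
c=cos(2.115/2)=0.491051, s=sin(2.115/2)=0.871131; N=√[2·2·2·2]=4.000000
k∈{0,1,2} keeps every argument non-negative
  k=0: (−1)^0·4.0000/(4)·0.4911^4·0.8711^0 = +0.058144
  k=1: (−1)^1·4.0000/(1)·0.4911^2·0.8711^2 = -0.731948
  k=2: (−1)^2·4.0000/(4)·0.4911^0·0.8711^4 = +0.575881
d^2_{0,0}(2.115) = +0.058144 -0.731948 +0.575881 = -0.097923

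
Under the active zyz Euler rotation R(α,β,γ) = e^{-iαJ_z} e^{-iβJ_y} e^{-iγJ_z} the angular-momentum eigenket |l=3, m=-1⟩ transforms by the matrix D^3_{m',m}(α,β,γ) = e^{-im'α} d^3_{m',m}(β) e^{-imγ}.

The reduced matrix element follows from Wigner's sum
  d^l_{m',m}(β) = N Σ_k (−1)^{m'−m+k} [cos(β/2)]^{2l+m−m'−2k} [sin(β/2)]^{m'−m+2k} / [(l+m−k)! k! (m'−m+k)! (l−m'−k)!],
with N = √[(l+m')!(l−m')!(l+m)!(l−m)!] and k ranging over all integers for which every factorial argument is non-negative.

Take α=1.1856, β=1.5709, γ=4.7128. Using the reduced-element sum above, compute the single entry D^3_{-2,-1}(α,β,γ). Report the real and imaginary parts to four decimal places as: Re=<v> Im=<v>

Re=-0.2752 Im=-0.2838

D^3_{-2,-1}(1.1856,1.5709,4.7128) = e^{-i·-2·1.1856}·d^3_{-2,-1}(1.5709)·e^{-i·-1·4.7128}. Compute d first:
c=cos(1.5709/2)=0.707070, s=sin(1.5709/2)=0.707143; N=√[1·120·2·24]=75.894664
Admissible k: 1..2 (factorial args all ≥0)
  k=1: (−1)^0·75.8947/(24)·0.7071^5·0.7071^1 = +0.395203
  k=2: (−1)^1·75.8947/(12)·0.7071^3·0.7071^3 = -0.790569
d^3_{-2,-1}(1.5709) = +0.395203 -0.790569 = -0.395367
Attach z-rotation phases: D = e^{-i(-2)(1.1856)}·(-0.395367)·e^{-i(-1)(4.7128)} = -0.275223-0.283843i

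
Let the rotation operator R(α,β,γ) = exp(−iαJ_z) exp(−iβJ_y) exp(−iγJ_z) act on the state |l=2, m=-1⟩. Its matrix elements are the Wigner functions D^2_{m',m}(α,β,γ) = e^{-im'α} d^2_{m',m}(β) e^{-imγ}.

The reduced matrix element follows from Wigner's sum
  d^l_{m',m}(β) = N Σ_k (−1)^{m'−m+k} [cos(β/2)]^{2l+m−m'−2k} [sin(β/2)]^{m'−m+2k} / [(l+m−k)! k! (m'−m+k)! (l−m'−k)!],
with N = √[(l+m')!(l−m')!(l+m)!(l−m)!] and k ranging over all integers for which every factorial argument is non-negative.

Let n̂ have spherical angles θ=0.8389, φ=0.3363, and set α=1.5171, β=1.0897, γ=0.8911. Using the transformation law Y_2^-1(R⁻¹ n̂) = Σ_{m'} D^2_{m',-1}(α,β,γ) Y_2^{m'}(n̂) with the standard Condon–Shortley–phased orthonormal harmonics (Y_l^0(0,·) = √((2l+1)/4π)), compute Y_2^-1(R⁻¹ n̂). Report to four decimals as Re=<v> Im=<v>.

Need the full column D^2_{m',-1} for m'=−2..2 at α=1.5171, β=1.0897, γ=0.8911.
cos(β/2)=0.855205, sin(β/2)=0.518290
d^2_{-2,-1}: single k=1 term ⇒ +0.648356;  D = -0.459231-0.457681i
d^2_{-1,-1}: k∈[0..1] ⇒ +0.534910 -0.589396 = -0.054486;  D = +0.040478-0.036472i
d^2_{0,-1}: k∈[0..1] ⇒ -0.794070 +0.291651 = -0.502419;  D = -0.315799-0.390763i
d^2_{1,-1}: k∈[0..1] ⇒ +0.589396 -0.072159 = +0.517237;  D = +0.419157-0.303053i
d^2_{2,-1}: single k=0 term ⇒ -0.238132;  D = +0.128965+0.200187i
Y_2^{m'}(θ=0.8389,φ=0.3363) and Σ D·Y over m':
  (-0.4592-0.4577i)·(+0.1672-0.1332i)  (+0.0405-0.0365i)·(+0.3626-0.1267i)  (-0.3158-0.3908i)·(+0.1072+0.0000i)  (+0.4192-0.3031i)·(-0.3626-0.1267i)  (+0.1290+0.2002i)·(+0.1672+0.1332i)
Y_2^-1(R⁻¹ n̂) = -0.357004+0.031798i

Re=-0.3570 Im=0.0318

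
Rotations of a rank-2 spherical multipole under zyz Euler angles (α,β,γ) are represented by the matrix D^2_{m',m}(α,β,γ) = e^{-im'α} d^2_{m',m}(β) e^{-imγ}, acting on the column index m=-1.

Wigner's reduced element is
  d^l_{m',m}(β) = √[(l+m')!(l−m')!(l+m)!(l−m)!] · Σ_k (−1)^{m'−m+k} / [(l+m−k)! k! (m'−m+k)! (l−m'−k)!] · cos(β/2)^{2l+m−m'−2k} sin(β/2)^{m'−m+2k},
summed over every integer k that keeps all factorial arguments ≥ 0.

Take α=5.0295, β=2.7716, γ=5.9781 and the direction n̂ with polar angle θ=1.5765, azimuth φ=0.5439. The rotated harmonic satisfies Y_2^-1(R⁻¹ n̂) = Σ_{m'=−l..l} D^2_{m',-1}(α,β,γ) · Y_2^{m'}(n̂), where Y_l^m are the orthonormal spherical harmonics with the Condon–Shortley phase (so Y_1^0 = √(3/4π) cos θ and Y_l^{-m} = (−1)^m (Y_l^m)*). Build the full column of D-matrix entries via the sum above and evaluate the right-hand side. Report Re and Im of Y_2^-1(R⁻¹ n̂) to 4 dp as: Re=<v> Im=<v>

Need the full column D^2_{m',-1} for m'=−2..2 at α=5.0295, β=2.7716, γ=5.9781.
cos(β/2)=0.183943, sin(β/2)=0.982937
d^2_{-2,-1}: single k=1 term ⇒ +0.012235;  D = -0.011578-0.003955i
d^2_{-1,-1}: k∈[0..1] ⇒ +0.001145 -0.098071 = -0.096926;  D = -0.001166+0.096919i
d^2_{0,-1}: k∈[0..1] ⇒ -0.014985 +0.427893 = +0.412909;  D = +0.393841-0.124027i
d^2_{1,-1}: k∈[0..1] ⇒ +0.098071 -0.933475 = -0.835404;  D = -0.486891-0.678850i
d^2_{2,-1}: single k=0 term ⇒ -0.349374;  D = +0.206252-0.281997i
Y_2^{m'}(θ=1.5765,φ=0.5439) and Σ D·Y over m':
  (-0.0116-0.0040i)·(+0.1794-0.3421i)  (-0.0012+0.0969i)·(-0.0038+0.0023i)  (+0.3938-0.1240i)·(-0.3154+0.0000i)  (-0.4869-0.6788i)·(+0.0038+0.0023i)  (+0.2063-0.2820i)·(+0.1794+0.3421i)
Y_2^-1(R⁻¹ n̂) = +0.005328+0.058292i

Re=0.0053 Im=0.0583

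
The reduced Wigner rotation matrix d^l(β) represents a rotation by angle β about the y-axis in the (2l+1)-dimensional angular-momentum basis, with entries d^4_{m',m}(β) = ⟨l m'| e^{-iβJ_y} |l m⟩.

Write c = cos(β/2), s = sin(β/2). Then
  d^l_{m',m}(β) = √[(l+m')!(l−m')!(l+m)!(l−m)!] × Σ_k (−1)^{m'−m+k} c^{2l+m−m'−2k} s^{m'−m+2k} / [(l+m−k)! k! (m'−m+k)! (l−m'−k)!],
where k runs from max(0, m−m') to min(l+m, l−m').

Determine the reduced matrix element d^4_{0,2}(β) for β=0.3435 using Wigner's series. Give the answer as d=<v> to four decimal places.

d=0.2334

d^4_{0,2}(β=0.3435) via Wigner's sum:
c=cos(0.3435/2)=0.985287, s=sin(0.3435/2)=0.170907; N=√[24·24·720·2]=910.735966
The bounds max(0,m−m')=2 and min(l+m,l−m')=4 give 3 terms
  k=2: (−1)^0·910.7360/(96)·0.9853^6·0.1709^2 = +0.253523
  k=3: (−1)^1·910.7360/(36)·0.9853^4·0.1709^4 = -0.020341
  k=4: (−1)^2·910.7360/(96)·0.9853^2·0.1709^6 = +0.000230
d^4_{0,2}(0.3435) = +0.253523 -0.020341 +0.000230 = +0.233411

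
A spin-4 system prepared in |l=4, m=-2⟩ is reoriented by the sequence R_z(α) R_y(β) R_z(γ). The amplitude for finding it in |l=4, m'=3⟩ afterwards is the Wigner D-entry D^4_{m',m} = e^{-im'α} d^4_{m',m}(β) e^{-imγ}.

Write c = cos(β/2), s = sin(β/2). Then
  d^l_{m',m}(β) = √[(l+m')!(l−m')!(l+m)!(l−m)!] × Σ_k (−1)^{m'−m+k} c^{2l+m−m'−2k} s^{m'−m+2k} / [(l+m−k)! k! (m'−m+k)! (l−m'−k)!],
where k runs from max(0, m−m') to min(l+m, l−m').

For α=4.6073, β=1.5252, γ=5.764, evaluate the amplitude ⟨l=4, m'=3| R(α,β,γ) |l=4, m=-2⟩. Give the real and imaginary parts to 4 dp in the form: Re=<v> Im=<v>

D^4_{3,-2}(4.6073,1.5252,5.764) = e^{-i·3·4.6073}·d^4_{3,-2}(1.5252)·e^{-i·-2·5.764}. Compute d first:
With c≡cos(β/2)=0.723042 and s≡sin(β/2)=0.690804, N=[5040·1·2·720]^{1/2}=2693.993318
k∈{0,1} keeps every argument non-negative
  k=0: (−1)^5·2693.9933/(240)·0.7230^3·0.6908^5 = -0.667498
  k=1: (−1)^6·2693.9933/(720)·0.7230^1·0.6908^7 = +0.203100
d^4_{3,-2}(1.5252) = -0.667498 +0.203100 = -0.464397
Attach z-rotation phases: D = e^{-i(3)(4.6073)}·(-0.464397)·e^{-i(-2)(5.764)} = +0.307299+0.348185i

Re=0.3073 Im=0.3482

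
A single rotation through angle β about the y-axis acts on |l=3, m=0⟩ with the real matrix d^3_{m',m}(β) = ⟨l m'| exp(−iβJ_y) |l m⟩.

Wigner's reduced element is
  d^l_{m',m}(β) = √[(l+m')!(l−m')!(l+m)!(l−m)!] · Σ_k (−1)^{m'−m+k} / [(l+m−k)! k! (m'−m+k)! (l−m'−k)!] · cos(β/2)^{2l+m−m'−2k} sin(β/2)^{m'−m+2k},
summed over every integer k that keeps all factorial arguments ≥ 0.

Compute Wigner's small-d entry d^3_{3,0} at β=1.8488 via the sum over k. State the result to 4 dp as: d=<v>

d=-0.4971

d^3_{3,0}(β=1.8488) via Wigner's sum:
With c≡cos(β/2)=0.602314 and s≡sin(β/2)=0.798260, N=[720·1·6·6]^{1/2}=160.996894
Admissible k: 0..0 (factorial args all ≥0)
  k=0: (−1)^3·160.9969/(36)·0.6023^3·0.7983^3 = -0.497068
d^3_{3,0}(1.8488) = -0.497068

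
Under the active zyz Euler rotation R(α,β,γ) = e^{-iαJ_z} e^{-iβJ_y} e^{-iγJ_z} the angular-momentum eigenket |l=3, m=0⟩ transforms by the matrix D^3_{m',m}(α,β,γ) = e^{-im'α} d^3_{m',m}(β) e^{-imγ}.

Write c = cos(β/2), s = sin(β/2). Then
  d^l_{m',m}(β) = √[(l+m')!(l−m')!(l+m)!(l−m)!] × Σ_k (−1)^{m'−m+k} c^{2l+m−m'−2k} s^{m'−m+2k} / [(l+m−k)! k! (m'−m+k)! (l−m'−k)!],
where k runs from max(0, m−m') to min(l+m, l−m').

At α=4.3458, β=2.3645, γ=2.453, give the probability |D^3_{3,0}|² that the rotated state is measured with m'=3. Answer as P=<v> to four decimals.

Split into d^3_{3,0}(β=2.3645) × two z-phases.
c=cos(2.3645/2)=0.378843, s=sin(2.3645/2)=0.925461; N=√[720·1·6·6]=160.996894
k∈{0} keeps every argument non-negative
  k=0: (−1)^3·160.9969/(36)·0.3788^3·0.9255^3 = -0.192739
d^3_{3,0}(2.3645) = -0.192739
|D^3_{3,0}|² = |d^3_{3,0}(β)|² = (-0.192739)² = 0.037148 (the z-rotation phases have unit modulus)

P=0.0371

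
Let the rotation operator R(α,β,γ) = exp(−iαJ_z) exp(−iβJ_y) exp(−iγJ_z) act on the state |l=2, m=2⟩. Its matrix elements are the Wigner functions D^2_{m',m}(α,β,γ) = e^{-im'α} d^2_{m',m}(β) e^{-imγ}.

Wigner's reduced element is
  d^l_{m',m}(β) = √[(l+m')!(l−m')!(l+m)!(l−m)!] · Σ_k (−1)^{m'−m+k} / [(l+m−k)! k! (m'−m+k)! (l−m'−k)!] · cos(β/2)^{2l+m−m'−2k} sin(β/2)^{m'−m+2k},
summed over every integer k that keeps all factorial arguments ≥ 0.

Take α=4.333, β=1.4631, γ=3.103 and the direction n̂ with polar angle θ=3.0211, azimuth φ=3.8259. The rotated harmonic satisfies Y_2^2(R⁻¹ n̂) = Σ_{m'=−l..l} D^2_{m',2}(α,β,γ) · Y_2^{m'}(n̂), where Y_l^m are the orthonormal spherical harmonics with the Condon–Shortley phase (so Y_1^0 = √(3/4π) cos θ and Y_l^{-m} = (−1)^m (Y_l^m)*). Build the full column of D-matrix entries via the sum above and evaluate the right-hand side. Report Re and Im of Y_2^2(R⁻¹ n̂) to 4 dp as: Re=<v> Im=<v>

Re=0.3860 Im=-0.0153

Need the full column D^2_{m',2} for m'=−2..2 at α=4.333, β=1.4631, γ=3.103.
cos(β/2)=0.744140, sin(β/2)=0.668024
d^2_{-2,2}: single k=4 term ⇒ +0.199144;  D = -0.154650+0.125467i
d^2_{-1,2}: single k=3 term ⇒ +0.443670;  D = -0.132047-0.423565i
d^2_{0,2}: single k=2 term ⇒ +0.605297;  D = +0.603495+0.046674i
d^2_{1,2}: single k=1 term ⇒ +0.550536;  D = -0.242718+0.494143i
d^2_{2,2}: single k=0 term ⇒ +0.306633;  D = -0.205586-0.227504i
Y_2^{m'}(θ=3.0211,φ=3.8259) and Σ D·Y over m':
  (-0.1546+0.1255i)·(+0.0011-0.0055i)  (-0.1320-0.4236i)·(+0.0714-0.0583i)  (+0.6035+0.0467i)·(+0.6171+0.0000i)  (-0.2427+0.4941i)·(-0.0714-0.0583i)  (-0.2056-0.2275i)·(+0.0011+0.0055i)
Y_2^2(R⁻¹ n̂) = +0.385969-0.015305i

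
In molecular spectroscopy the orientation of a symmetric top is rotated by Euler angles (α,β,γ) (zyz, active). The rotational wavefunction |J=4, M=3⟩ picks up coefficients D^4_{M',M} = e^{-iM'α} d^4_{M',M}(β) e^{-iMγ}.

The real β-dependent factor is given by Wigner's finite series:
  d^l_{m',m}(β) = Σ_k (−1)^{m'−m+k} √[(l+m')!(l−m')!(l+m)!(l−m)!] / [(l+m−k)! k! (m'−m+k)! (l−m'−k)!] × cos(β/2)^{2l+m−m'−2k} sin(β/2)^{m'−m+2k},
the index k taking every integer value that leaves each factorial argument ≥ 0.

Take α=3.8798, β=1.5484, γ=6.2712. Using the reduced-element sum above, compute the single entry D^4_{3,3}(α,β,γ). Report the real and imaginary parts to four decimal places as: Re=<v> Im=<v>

Re=-0.2220 Im=-0.3191

Split into d^4_{3,3}(β=1.5484) × two z-phases.
With c≡cos(β/2)=0.714981 and s≡sin(β/2)=0.699144, N=[5040·1·5040·1]^{1/2}=5040.000000
k∈{0,1} keeps every argument non-negative
  k=0: (−1)^0·5040.0000/(5040)·0.7150^8·0.6991^0 = +0.068290
  k=1: (−1)^1·5040.0000/(720)·0.7150^6·0.6991^2 = -0.457085
d^4_{3,3}(1.5484) = +0.068290 -0.457085 = -0.388796
D = (+0.600260+0.799805i)·(-0.388796)·(+0.999354+0.035948i) = -0.222049-0.319149i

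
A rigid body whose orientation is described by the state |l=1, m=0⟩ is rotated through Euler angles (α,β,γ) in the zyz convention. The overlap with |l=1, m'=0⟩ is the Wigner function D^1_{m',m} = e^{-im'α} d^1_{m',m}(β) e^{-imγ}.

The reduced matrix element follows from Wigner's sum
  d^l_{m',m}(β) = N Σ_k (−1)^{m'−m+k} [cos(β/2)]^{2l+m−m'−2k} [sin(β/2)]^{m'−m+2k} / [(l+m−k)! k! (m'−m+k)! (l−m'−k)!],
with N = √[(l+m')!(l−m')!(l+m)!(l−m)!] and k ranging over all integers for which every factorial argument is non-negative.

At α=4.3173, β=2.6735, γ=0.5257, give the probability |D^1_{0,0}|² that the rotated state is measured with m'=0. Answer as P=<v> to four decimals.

P=0.7964

D^1_{0,0}(4.3173,2.6735,0.5257) = e^{-i·0·4.3173}·d^1_{0,0}(2.6735)·e^{-i·0·0.5257}. Compute d first:
c=cos(2.6735/2)=0.231915, s=sin(2.6735/2)=0.972736; N=√[1·1·1·1]=1.000000
The bounds max(0,m−m')=0 and min(l+m,l−m')=1 give 2 terms
  k=0: (−1)^0·1.0000/(1)·0.2319^2·0.9727^0 = +0.053785
  k=1: (−1)^1·1.0000/(1)·0.2319^0·0.9727^2 = -0.946215
d^1_{0,0}(2.6735) = +0.053785 -0.946215 = -0.892430
|D^1_{0,0}|² = |d^1_{0,0}(β)|² = (-0.892430)² = 0.796432 (the z-rotation phases have unit modulus)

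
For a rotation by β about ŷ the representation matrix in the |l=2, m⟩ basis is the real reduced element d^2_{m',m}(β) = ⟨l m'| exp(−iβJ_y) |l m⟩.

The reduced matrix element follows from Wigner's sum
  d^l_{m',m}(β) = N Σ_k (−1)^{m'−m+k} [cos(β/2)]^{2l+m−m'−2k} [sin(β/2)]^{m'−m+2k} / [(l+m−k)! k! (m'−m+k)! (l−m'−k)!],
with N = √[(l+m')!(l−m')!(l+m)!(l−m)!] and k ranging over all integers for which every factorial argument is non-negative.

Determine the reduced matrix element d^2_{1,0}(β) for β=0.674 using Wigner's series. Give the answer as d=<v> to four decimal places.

d^2_{1,0}(β=0.674) via Wigner's sum:
With c≡cos(β/2)=0.943751 and s≡sin(β/2)=0.330657, N=[6·1·2·2]^{1/2}=4.898979
The bounds max(0,m−m')=0 and min(l+m,l−m')=1 give 2 terms
  k=0: (−1)^1·4.8990/(2)·0.9438^3·0.3307^1 = -0.680810
  k=1: (−1)^2·4.8990/(2)·0.9438^1·0.3307^3 = +0.083573
d^2_{1,0}(0.674) = -0.680810 +0.083573 = -0.597237

d=-0.5972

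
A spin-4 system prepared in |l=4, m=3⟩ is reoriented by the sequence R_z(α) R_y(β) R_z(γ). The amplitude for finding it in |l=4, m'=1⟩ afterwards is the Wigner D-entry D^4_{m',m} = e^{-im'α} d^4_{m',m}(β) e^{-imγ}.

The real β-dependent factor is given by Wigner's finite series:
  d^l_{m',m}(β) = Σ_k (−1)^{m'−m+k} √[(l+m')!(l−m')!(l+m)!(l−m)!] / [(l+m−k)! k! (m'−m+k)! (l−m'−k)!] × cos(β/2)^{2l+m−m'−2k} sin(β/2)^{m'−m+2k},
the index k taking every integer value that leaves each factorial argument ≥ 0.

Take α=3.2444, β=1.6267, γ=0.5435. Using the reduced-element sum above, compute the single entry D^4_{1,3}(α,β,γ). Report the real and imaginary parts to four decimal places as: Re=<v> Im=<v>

D^4_{1,3}(3.2444,1.6267,0.5435) = e^{-i·1·3.2444}·d^4_{1,3}(1.6267)·e^{-i·3·0.5435}. Compute d first:
Half-angle: c=0.687068, s=0.726593. N=√(120·6·5040·1)=1904.940944
k: max(0,(3)−(1))=2 … min(4+(3),4−(1))=3
  k=2: (−1)^0·1904.9409/(240)·0.6871^6·0.7266^2 = +0.440810
  k=3: (−1)^1·1904.9409/(144)·0.6871^4·0.7266^4 = -0.821643
d^4_{1,3}(1.6267) = +0.440810 -0.821643 = -0.380833
Attach z-rotation phases: D = e^{-i(1)(3.2444)}·(-0.380833)·e^{-i(3)(0.5435)} = -0.061617-0.375815i

Re=-0.0616 Im=-0.3758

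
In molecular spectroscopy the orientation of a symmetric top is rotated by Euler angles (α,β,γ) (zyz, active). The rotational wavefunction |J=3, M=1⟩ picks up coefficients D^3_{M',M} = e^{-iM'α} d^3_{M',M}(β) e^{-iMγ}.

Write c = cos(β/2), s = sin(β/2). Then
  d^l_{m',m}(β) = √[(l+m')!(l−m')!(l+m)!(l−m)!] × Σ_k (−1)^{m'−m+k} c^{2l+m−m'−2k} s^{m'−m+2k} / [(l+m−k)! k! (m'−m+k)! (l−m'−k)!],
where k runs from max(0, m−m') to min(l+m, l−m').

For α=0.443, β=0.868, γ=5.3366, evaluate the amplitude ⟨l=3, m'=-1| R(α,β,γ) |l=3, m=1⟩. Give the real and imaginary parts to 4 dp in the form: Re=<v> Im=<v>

Re=0.0935 Im=0.5100

First d^3_{-1,1}(β=0.868), then the phase factors e^{-i(-1)α} and e^{-i(1)γ}:
With c≡cos(β/2)=0.907291 and s≡sin(β/2)=0.420503, N=[2·24·24·2]^{1/2}=48.000000
k∈{2,3,4} keeps every argument non-negative
  k=2: (−1)^0·48.0000/(8)·0.9073^4·0.4205^2 = +0.718913
  k=3: (−1)^1·48.0000/(6)·0.9073^2·0.4205^4 = -0.205902
  k=4: (−1)^2·48.0000/(48)·0.9073^0·0.4205^6 = +0.005529
d^3_{-1,1}(0.868) = +0.718913 -0.205902 +0.005529 = +0.518540
D = (+0.903470+0.428652i)·(+0.518540)·(+0.584457+0.811424i) = +0.093452+0.510049i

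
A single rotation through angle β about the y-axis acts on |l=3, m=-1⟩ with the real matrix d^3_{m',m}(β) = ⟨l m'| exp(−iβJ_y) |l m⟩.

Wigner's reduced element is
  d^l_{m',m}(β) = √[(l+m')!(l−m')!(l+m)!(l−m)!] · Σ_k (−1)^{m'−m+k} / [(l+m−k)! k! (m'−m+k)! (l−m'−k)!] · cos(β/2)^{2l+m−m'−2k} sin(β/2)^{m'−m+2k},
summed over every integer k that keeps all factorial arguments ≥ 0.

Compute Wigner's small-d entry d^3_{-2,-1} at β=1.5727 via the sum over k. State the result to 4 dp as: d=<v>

d=-0.3968

d^3_{-2,-1}(β=1.5727) via Wigner's sum:
c=cos(1.5727/2)=0.706433, s=sin(1.5727/2)=0.707780; N=√[1·120·2·24]=75.894664
Admissible k: 1..2 (factorial args all ≥0)
  k=1: (−1)^0·75.8947/(24)·0.7064^5·0.7078^1 = +0.393780
  k=2: (−1)^1·75.8947/(12)·0.7064^3·0.7078^3 = -0.790565
d^3_{-2,-1}(1.5727) = +0.393780 -0.790565 = -0.396785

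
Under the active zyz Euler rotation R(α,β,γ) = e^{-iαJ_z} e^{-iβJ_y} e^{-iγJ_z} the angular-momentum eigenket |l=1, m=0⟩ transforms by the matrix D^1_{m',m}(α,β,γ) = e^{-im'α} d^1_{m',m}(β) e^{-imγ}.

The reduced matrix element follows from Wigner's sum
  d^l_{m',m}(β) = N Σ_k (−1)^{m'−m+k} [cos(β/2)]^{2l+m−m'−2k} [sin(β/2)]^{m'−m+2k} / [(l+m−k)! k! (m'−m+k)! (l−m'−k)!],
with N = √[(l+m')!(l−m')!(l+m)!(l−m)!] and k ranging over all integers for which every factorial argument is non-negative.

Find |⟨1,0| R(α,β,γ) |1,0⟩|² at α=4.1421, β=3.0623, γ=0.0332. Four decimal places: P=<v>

First d^1_{0,0}(β=3.0623), then the phase factors e^{-i(0)α} and e^{-i(0)γ}:
c=cos(3.0623/2)=0.039636, s=sin(3.0623/2)=0.999214; N=√[1·1·1·1]=1.000000
The bounds max(0,m−m')=0 and min(l+m,l−m')=1 give 2 terms
  k=0: (−1)^0·1.0000/(1)·0.0396^2·0.9992^0 = +0.001571
  k=1: (−1)^1·1.0000/(1)·0.0396^0·0.9992^2 = -0.998429
d^1_{0,0}(3.0623) = +0.001571 -0.998429 = -0.996858
|D^1_{0,0}|² = |d^1_{0,0}(β)|² = (-0.996858)² = 0.993726 (the z-rotation phases have unit modulus)

P=0.9937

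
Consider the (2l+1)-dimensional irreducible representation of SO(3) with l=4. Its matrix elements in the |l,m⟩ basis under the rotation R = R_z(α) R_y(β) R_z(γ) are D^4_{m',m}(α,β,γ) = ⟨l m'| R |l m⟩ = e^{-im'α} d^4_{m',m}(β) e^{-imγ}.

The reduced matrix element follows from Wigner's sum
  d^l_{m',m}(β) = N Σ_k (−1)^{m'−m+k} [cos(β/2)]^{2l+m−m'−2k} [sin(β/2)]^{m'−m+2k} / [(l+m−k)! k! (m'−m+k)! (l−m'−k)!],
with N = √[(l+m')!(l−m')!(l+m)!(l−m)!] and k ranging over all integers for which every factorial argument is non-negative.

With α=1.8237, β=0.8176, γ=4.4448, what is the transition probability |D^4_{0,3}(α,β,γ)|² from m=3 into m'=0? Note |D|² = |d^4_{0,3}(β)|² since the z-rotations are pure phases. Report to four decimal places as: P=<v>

D^4_{0,3}(1.8237,0.8176,4.4448) = e^{-i·0·1.8237}·d^4_{0,3}(0.8176)·e^{-i·3·4.4448}. Compute d first:
With c≡cos(β/2)=0.917598 and s≡sin(β/2)=0.397508, N=[24·24·5040·1]^{1/2}=1703.830978
k: max(0,(3)−(0))=3 … min(4+(3),4−(0))=4
  k=3: (−1)^0·1703.8310/(144)·0.9176^5·0.3975^3 = +0.483467
  k=4: (−1)^1·1703.8310/(144)·0.9176^3·0.3975^5 = -0.090731
d^4_{0,3}(0.8176) = +0.483467 -0.090731 = +0.392736
|D^4_{0,3}|² = |d^4_{0,3}(β)|² = (+0.392736)² = 0.154242 (the z-rotation phases have unit modulus)

P=0.1542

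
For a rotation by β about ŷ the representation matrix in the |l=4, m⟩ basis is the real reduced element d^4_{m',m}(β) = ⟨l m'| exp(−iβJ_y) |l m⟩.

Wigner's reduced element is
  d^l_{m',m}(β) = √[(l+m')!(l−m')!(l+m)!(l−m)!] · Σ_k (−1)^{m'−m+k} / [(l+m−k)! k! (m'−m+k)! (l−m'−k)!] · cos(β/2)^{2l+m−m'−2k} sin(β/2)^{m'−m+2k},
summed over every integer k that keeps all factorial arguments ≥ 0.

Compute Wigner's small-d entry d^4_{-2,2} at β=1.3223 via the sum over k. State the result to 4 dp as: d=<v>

d^4_{-2,2}(β=1.3223) via Wigner's sum:
c=cos(1.3223/2)=0.789287, s=sin(1.3223/2)=0.614025; N=√[2·720·720·2]=1440.000000
k∈{4,5,6} keeps every argument non-negative
  k=4: (−1)^0·1440.0000/(96)·0.7893^4·0.6140^4 = +0.827512
  k=5: (−1)^1·1440.0000/(120)·0.7893^2·0.6140^6 = -0.400652
  k=6: (−1)^2·1440.0000/(1440)·0.7893^0·0.6140^8 = +0.020206
d^4_{-2,2}(1.3223) = +0.827512 -0.400652 +0.020206 = +0.447067

d=0.4471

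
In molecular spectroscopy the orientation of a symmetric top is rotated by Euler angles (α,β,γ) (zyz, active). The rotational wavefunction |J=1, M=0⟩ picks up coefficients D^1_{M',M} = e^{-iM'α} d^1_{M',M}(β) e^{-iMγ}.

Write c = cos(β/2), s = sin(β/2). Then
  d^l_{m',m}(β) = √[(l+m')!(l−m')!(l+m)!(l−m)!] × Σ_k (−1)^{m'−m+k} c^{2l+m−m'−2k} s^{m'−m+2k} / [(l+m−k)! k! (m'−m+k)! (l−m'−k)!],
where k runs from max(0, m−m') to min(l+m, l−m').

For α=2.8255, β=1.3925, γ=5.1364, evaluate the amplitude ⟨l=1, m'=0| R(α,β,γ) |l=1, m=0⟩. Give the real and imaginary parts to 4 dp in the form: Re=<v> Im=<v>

First d^1_{0,0}(β=1.3925), then the phase factors e^{-i(0)α} and e^{-i(0)γ}:
c=cos(1.3925/2)=0.767253, s=sin(1.3925/2)=0.641345; N=√[1·1·1·1]=1.000000
k∈{0,1} keeps every argument non-negative
  k=0: (−1)^0·1.0000/(1)·0.7673^2·0.6413^0 = +0.588677
  k=1: (−1)^1·1.0000/(1)·0.7673^0·0.6413^2 = -0.411323
d^1_{0,0}(1.3925) = +0.588677 -0.411323 = +0.177353
Phases: e^{-i·(0)·2.8255}=+1.000000+0.000000i, e^{-i·(0)·5.1364}=+1.000000+0.000000i ⇒ D=+0.177353+0.000000i

Re=0.1774 Im=0.0000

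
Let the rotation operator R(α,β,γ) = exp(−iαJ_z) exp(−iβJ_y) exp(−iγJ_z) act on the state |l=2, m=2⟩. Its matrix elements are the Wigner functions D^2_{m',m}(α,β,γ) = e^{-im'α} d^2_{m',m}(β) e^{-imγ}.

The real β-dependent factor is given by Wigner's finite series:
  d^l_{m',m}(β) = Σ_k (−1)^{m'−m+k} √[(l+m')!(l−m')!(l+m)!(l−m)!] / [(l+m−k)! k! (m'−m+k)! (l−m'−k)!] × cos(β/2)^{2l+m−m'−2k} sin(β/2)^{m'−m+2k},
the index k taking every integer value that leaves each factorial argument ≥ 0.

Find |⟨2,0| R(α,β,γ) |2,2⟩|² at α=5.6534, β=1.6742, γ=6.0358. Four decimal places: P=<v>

P=0.3671

Split into d^2_{0,2}(β=1.6742) × two z-phases.
Half-angle: c=0.669619, s=0.742704. N=√(2·2·24·1)=9.797959
k: max(0,(2)−(0))=2 … min(2+(2),2−(0))=2
  k=2: (−1)^0·9.7980/(4)·0.6696^2·0.7427^2 = +0.605848
d^2_{0,2}(1.6742) = +0.605848
|D^2_{0,2}|² = |d^2_{0,2}(β)|² = (+0.605848)² = 0.367052 (the z-rotation phases have unit modulus)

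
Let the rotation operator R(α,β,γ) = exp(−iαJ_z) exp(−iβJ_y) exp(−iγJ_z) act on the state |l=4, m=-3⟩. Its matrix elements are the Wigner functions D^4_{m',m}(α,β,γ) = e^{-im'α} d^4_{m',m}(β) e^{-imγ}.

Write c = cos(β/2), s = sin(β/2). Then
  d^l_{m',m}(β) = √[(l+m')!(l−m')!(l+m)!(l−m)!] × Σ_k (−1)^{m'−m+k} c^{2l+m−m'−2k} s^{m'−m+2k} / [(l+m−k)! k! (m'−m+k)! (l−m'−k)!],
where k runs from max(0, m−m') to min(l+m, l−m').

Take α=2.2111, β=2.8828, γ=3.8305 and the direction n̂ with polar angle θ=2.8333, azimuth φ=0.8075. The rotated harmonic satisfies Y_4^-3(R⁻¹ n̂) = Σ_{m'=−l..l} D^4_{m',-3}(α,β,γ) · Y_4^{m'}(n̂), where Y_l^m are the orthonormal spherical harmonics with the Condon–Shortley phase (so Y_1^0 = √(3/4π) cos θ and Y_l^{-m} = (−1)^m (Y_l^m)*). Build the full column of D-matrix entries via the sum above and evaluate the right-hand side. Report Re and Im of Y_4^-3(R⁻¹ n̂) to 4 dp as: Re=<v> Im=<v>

Need the full column D^4_{m',-3} for m'=−4..4 at α=2.2111, β=2.8828, γ=3.8305.
cos(β/2)=0.129036, sin(β/2)=0.991640
d^4_{-4,-3}: single k=1 term ⇒ +0.000002;  D = +0.000000+0.000002i
d^4_{-3,-3}: k∈[0..1] ⇒ +0.000000 -0.000032 = -0.000032;  D = -0.000024+0.000021i
d^4_{-2,-3}: k∈[0..1] ⇒ -0.000002 +0.000392 = +0.000389;  D = -0.000381-0.000080i
d^4_{-1,-3}: k∈[0..1] ⇒ +0.000036 -0.003546 = -0.003510;  D = -0.001478-0.003184i
d^4_{0,-3}: k∈[0..1] ⇒ -0.000413 +0.024376 = +0.023963;  D = +0.011403-0.021076i
d^4_{1,-3}: k∈[0..1] ⇒ +0.003546 -0.125665 = -0.122118;  D = +0.120848-0.017570i
d^4_{2,-3}: k∈[0..1] ⇒ -0.023125 +0.455252 = +0.432127;  D = +0.305341+0.305778i
d^4_{3,-3}: k∈[0..1] ⇒ +0.110826 -0.935044 = -0.824219;  D = -0.119755+0.815472i
d^4_{4,-3}: single k=0 term ⇒ -0.344138;  D = +0.302913-0.163323i
Y_4^{m'}(θ=2.8333,φ=0.8075) and Σ D·Y over m':
  (+0.0000+0.0000i)·(-0.0037+0.0003i)  (-0.0000+0.0000i)·(+0.0251+0.0219i)  (-0.0004-0.0001i)·(-0.0073-0.1648i)  (-0.0015-0.0032i)·(-0.3173+0.3316i)  (+0.0114-0.0211i)·(+0.4881+0.0000i)  (+0.1208-0.0176i)·(+0.3173+0.3316i)  (+0.3053+0.3058i)·(-0.0073+0.1648i)  (-0.1198+0.8155i)·(-0.0251+0.0219i)  (+0.3029-0.1633i)·(-0.0037-0.0003i)
Y_4^-3(R⁻¹ n̂) = -0.017446+0.050325i

Re=-0.0174 Im=0.0503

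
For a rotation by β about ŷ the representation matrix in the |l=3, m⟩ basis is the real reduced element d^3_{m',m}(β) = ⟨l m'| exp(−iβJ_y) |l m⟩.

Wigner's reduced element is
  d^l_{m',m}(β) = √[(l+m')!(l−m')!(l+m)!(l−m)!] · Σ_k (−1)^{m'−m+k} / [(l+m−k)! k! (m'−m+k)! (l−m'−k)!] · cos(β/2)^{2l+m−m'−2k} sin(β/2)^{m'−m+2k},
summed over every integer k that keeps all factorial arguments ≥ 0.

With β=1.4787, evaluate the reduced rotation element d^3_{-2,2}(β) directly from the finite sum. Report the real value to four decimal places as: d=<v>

d^3_{-2,2}(β=1.4787) via Wigner's sum:
c=cos(1.4787/2)=0.738907, s=sin(1.4787/2)=0.673808; N=√[1·120·120·1]=120.000000
k: max(0,(2)−(-2))=4 … min(3+(2),3−(-2))=5
  k=4: (−1)^0·120.0000/(24)·0.7389^2·0.6738^4 = +0.562721
  k=5: (−1)^1·120.0000/(120)·0.7389^0·0.6738^6 = -0.093587
d^3_{-2,2}(1.4787) = +0.562721 -0.093587 = +0.469134

d=0.4691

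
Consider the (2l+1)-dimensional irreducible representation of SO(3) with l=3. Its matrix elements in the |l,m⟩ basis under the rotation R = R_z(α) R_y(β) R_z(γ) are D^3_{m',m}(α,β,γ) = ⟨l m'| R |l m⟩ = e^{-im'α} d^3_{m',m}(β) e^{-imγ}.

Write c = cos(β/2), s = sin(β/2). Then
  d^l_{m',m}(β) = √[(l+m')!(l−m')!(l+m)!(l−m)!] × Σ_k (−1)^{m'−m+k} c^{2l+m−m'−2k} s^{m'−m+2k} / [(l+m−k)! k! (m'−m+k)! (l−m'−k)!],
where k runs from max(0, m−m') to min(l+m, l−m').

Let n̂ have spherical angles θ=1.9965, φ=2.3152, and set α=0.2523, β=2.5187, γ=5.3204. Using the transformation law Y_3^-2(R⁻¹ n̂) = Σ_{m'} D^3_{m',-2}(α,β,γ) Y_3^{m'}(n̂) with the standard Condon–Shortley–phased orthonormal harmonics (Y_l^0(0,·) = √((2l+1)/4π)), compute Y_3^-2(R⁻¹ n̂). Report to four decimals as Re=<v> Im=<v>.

Need the full column D^3_{m',-2} for m'=−3..3 at α=0.2523, β=2.5187, γ=5.3204.
cos(β/2)=0.306436, sin(β/2)=0.951891
d^3_{-3,-2}: single k=1 term ⇒ +0.006300;  D = +0.002466-0.005798i
d^3_{-2,-2}: k∈[0..1] ⇒ +0.000828 -0.039949 = -0.039121;  D = -0.005839+0.038682i
d^3_{-1,-2}: k∈[0..1] ⇒ -0.008134 +0.156968 = +0.148834;  D = -0.015225-0.148053i
d^3_{0,-2}: k∈[0..1] ⇒ +0.043762 -0.422269 = -0.378507;  D = +0.131485+0.354936i
d^3_{1,-2}: k∈[0..1] ⇒ -0.156968 +0.757315 = +0.600347;  D = -0.342478-0.493077i
d^3_{2,-2}: k∈[0..1] ⇒ +0.385477 -0.743917 = -0.358440;  D = +0.271495+0.234030i
d^3_{3,-2}: single k=0 term ⇒ -0.586613;  D = +0.525865+0.259964i
Y_3^{m'}(θ=1.9965,φ=2.3152) and Σ D·Y over m':
  (+0.0025-0.0058i)·(+0.2485-0.1938i)  (-0.0058+0.0387i)·(+0.0287-0.3489i)  (-0.0152-0.1481i)·(+0.0294+0.0319i)  (+0.1315+0.3549i)·(+0.3309+0.0000i)  (-0.3425-0.4931i)·(-0.0294+0.0319i)  (+0.2715+0.2340i)·(+0.0287+0.3489i)  (+0.5259+0.2600i)·(-0.2485-0.1938i)
Y_3^-2(R⁻¹ n̂) = -0.067777+0.052298i

Re=-0.0678 Im=0.0523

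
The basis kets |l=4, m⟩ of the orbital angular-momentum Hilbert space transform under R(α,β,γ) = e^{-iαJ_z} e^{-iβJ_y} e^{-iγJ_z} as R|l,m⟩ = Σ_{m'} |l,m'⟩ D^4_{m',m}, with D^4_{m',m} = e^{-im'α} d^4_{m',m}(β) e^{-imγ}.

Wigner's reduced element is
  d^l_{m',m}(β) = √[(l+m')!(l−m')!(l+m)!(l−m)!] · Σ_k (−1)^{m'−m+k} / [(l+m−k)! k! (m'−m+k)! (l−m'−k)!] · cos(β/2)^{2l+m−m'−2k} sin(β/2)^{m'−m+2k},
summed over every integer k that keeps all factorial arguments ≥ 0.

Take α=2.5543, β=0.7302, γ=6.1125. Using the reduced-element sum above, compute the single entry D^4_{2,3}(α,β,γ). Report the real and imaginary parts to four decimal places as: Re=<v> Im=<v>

Re=-0.0538 Im=0.4625

D^4_{2,3}(2.5543,0.7302,6.1125) = e^{-i·2·2.5543}·d^4_{2,3}(0.7302)·e^{-i·3·6.1125}. Compute d first:
c=cos(0.7302/2)=0.934088, s=sin(0.7302/2)=0.357043; N=√[720·2·5040·1]=2693.993318
The bounds max(0,m−m')=1 and min(l+m,l−m')=2 give 2 terms
  k=1: (−1)^0·2693.9933/(720)·0.9341^7·0.3570^1 = +0.828894
  k=2: (−1)^1·2693.9933/(240)·0.9341^5·0.3570^3 = -0.363316
d^4_{2,3}(0.7302) = +0.828894 -0.363316 = +0.465578
Attach z-rotation phases: D = e^{-i(2)(2.5543)}·(+0.465578)·e^{-i(3)(6.1125)} = -0.053814+0.462457i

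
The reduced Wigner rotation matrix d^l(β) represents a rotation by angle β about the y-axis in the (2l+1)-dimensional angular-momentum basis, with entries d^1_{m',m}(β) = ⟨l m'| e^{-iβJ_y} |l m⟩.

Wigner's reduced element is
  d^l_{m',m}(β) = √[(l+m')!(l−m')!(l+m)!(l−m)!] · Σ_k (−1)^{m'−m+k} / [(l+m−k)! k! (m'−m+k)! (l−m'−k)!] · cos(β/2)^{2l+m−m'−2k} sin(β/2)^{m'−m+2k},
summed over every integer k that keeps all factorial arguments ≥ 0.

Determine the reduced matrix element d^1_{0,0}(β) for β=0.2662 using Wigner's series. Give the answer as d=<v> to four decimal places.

d=0.9648

d^1_{0,0}(β=0.2662) via Wigner's sum:
With c≡cos(β/2)=0.991155 and s≡sin(β/2)=0.132707, N=[1·1·1·1]^{1/2}=1.000000
k∈{0,1} keeps every argument non-negative
  k=0: (−1)^0·1.0000/(1)·0.9912^2·0.1327^0 = +0.982389
  k=1: (−1)^1·1.0000/(1)·0.9912^0·0.1327^2 = -0.017611
d^1_{0,0}(0.2662) = +0.982389 -0.017611 = +0.964778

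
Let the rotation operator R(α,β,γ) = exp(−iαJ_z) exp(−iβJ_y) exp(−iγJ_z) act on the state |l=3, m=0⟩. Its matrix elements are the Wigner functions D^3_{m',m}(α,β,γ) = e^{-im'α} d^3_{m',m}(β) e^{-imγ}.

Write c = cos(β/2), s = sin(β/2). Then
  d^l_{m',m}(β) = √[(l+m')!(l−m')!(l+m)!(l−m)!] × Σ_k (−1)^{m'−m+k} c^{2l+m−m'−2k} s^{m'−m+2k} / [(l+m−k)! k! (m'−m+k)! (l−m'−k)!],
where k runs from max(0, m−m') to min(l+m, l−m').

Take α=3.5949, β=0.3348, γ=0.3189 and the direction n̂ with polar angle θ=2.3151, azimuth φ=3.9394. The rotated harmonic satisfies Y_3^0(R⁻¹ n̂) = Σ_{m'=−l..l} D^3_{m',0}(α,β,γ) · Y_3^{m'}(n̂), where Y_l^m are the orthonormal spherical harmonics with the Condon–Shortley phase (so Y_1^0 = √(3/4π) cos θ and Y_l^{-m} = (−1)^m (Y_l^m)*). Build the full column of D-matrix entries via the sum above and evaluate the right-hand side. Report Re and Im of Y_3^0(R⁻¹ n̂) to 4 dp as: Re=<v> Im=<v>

Re=0.3308 Im=0.0000

Need the full column D^3_{m',0} for m'=−3..3 at α=3.5949, β=0.3348, γ=0.3189.
cos(β/2)=0.986021, sin(β/2)=0.166619
d^3_{-3,0}: single k=3 term ⇒ +0.019831;  D = -0.004151-0.019392i
d^3_{-2,0}: k∈[2..3] ⇒ +0.143733 -0.004104 = +0.139629;  D = +0.086069+0.109947i
d^3_{-1,0}: k∈[1..3] ⇒ +0.537957 -0.046084 +0.000439 = +0.492312;  D = -0.442590-0.215604i
d^3_{0,0}: k∈[0..3] ⇒ +0.919005 -0.236177 +0.006744 -0.000021 = +0.689550;  D = +0.689550+0.000000i
d^3_{1,0}: k∈[0..2] ⇒ -0.537957 +0.046084 -0.000439 = -0.492312;  D = +0.442590-0.215604i
d^3_{2,0}: k∈[0..1] ⇒ +0.143733 -0.004104 = +0.139629;  D = +0.086069-0.109947i
d^3_{3,0}: single k=0 term ⇒ -0.019831;  D = +0.004151-0.019392i
Y_3^{m'}(θ=2.3151,φ=3.9394) and Σ D·Y over m':
  (-0.0042-0.0194i)·(+0.1217+0.1130i)  (+0.0861+0.1099i)·(+0.0093+0.3745i)  (-0.4426-0.2156i)·(-0.2149+0.2203i)  (+0.6896+0.0000i)·(+0.1783+0.0000i)  (+0.4426-0.2156i)·(+0.2149+0.2203i)  (+0.0861-0.1099i)·(+0.0093-0.3745i)  (+0.0042-0.0194i)·(-0.1217+0.1130i)
Y_3^0(R⁻¹ n̂) = +0.330816+0.000000i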